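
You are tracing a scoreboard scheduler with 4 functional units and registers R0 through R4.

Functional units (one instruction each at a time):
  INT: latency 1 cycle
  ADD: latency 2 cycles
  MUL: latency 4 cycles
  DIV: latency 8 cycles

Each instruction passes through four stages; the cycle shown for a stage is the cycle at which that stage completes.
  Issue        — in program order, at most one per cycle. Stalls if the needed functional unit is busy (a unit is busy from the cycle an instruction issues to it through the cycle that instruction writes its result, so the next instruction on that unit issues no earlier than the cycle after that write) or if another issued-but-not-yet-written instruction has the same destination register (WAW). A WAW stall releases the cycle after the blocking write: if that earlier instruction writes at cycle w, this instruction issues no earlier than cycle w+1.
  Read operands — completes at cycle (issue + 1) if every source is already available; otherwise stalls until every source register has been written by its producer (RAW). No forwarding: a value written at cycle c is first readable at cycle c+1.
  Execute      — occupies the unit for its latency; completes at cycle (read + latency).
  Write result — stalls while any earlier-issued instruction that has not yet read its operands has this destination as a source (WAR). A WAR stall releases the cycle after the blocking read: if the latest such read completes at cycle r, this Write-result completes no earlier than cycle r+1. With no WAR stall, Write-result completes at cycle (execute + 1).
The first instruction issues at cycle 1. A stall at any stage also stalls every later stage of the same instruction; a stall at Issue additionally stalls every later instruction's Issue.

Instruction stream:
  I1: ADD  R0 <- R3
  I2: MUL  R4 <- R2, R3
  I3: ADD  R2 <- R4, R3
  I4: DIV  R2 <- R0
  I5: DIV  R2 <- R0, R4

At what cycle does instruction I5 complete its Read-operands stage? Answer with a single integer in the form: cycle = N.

cycle = 25

I1: IS=1 RO=2 EX=4 WR=5
I2: IS=2 RO=3 EX=7 WR=8
I3: IS=6 RO=9 EX=11 WR=12  [struct: ADD busy until I1 writes@5; RAW R4: wait I2 write@8]
I4: IS=13 RO=14 EX=22 WR=23  [WAW R2: wait I3 write@12]
I5: IS=24 RO=25 EX=33 WR=34  [struct: DIV busy until I4 writes@23]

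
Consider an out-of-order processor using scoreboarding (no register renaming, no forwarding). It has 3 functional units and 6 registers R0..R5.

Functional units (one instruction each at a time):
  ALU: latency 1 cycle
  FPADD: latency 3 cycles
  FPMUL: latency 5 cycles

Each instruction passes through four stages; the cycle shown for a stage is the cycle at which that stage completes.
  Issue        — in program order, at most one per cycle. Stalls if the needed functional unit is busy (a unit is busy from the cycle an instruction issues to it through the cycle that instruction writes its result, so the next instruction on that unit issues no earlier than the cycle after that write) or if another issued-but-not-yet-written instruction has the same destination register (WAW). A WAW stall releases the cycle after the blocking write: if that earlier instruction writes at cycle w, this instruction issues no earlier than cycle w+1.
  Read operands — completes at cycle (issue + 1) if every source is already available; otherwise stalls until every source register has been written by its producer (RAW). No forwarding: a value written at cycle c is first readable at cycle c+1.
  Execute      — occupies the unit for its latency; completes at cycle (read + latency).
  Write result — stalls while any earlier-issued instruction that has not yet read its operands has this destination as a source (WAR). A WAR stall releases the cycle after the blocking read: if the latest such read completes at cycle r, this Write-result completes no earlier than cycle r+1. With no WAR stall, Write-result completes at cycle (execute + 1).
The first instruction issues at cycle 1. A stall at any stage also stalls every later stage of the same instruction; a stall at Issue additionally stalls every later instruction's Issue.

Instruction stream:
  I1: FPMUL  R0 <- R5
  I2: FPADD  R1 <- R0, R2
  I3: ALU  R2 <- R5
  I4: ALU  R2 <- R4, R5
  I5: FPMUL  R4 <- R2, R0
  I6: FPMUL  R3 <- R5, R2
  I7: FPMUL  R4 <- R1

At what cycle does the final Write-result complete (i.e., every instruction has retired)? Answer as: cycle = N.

cycle = 37

c1: I1 issues→FPMUL
c2: I1 reads, I2 issues→FPADD
c3: I3 issues→ALU
c4: I3 reads
c5: I3 exec-done
c7: I1 exec-done
c8: I1 writes R0
c9: I2 reads
c10: I3 writes R2
c11: I4 issues→ALU
c12: I2 exec-done, I4 reads, I5 issues→FPMUL
c13: I2 writes R1, I4 exec-done
c14: I4 writes R2
c15: I5 reads
c20: I5 exec-done
c21: I5 writes R4
c22: I6 issues→FPMUL
c23: I6 reads
c28: I6 exec-done
c29: I6 writes R3
c30: I7 issues→FPMUL
c31: I7 reads
c36: I7 exec-done
c37: I7 writes R4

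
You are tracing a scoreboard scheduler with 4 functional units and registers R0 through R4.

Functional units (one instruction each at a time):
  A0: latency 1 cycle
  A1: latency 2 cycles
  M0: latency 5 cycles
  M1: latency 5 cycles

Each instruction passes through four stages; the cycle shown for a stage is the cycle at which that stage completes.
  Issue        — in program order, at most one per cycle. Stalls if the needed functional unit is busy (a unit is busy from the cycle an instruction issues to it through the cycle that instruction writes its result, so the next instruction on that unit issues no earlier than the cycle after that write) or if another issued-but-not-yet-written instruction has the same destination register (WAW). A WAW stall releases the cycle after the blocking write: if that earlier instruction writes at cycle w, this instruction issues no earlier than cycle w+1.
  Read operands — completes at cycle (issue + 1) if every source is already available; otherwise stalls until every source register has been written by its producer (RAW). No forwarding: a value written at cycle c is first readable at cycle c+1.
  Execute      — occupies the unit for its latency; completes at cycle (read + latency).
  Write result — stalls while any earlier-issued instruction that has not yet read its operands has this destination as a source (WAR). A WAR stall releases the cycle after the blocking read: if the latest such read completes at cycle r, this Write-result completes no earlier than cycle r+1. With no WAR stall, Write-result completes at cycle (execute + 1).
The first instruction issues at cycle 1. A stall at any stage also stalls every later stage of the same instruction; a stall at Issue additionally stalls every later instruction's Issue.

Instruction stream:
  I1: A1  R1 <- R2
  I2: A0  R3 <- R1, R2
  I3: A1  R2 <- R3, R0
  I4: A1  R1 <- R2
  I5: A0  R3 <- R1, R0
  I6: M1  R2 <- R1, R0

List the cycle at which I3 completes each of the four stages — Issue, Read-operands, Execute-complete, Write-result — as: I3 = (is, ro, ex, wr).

I3 = (6, 9, 11, 12)

1) issue 1, read 2, done 4, write 5
2) issue 2, read 6, done 7, write 8  <RAW R1: wait I1 write@5>
3) issue 6, read 9, done 11, write 12  <struct: A1 busy until I1 writes@5 / RAW R3: wait I2 write@8>
4) issue 13, read 14, done 16, write 17  <struct: A1 busy until I3 writes@12>
5) issue 14, read 18, done 19, write 20  <RAW R1: wait I4 write@17>
6) issue 15, read 18, done 23, write 24  <RAW R1: wait I4 write@17>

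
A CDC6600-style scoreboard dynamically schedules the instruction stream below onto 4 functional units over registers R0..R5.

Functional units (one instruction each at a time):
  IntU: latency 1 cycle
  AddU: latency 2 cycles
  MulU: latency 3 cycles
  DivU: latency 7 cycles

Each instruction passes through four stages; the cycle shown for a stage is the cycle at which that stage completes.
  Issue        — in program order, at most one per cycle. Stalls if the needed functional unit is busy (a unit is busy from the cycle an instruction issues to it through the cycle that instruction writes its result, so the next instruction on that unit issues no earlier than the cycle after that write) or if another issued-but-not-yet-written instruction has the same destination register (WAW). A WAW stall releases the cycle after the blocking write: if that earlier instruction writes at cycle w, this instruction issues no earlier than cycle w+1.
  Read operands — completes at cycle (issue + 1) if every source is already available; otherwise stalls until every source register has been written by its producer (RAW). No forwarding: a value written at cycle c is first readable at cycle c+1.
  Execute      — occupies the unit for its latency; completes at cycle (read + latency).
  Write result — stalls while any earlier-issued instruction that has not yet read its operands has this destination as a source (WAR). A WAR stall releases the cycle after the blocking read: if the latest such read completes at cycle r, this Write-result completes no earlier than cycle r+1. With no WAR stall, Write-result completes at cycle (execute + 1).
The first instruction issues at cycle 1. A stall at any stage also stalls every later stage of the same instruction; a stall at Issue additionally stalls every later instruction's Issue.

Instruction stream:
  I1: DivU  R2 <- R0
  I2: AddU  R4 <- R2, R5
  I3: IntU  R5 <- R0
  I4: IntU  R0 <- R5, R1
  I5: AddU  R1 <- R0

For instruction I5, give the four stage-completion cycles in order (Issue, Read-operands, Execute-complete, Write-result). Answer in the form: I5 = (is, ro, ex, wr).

  I1 | 1 | 2 | 9 | 10
  I2 | 2 | 11 | 13 | 14   RAW R2: wait I1 write@10
  I3 | 3 | 4 | 5 | 12   WAR R5: wait I2 read@11
  I4 | 13 | 14 | 15 | 16   struct: IntU busy until I3 writes@12
  I5 | 15 | 17 | 19 | 20   struct: AddU busy until I2 writes@14 · RAW R0: wait I4 write@16

I5 = (15, 17, 19, 20)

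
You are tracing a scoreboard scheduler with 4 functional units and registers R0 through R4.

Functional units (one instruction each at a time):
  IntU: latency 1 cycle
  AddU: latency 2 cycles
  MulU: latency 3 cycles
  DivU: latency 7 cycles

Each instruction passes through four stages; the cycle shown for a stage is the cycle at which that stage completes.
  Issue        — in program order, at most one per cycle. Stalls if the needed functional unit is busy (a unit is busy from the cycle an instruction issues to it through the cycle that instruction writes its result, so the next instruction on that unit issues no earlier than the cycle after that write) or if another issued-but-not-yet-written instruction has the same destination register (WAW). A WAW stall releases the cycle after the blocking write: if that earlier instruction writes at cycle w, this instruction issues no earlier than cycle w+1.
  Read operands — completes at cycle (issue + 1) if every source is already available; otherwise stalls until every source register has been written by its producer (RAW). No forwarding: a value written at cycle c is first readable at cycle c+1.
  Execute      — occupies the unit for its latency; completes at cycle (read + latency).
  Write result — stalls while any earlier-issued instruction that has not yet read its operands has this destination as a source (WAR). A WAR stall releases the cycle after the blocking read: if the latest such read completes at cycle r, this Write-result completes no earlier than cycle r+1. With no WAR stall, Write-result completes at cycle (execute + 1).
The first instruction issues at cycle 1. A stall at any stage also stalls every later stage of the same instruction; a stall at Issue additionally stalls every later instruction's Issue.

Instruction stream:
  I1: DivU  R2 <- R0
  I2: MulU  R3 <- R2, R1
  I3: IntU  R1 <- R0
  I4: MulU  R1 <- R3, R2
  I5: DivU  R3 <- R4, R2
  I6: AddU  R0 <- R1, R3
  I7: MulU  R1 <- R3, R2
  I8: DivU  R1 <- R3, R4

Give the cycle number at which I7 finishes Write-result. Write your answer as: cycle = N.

c1: I1 dispatched to DivU
c2: I1 operands ready · I2 dispatched to MulU
c3: I3 dispatched to IntU
c4: I3 operands ready
c5: I3 complete
c9: I1 complete
c10: R2←I1
c11: I2 operands ready
c12: R1←I3
c14: I2 complete
c15: R3←I2
c16: I4 dispatched to MulU
c17: I4 operands ready · I5 dispatched to DivU
c18: I5 operands ready · I6 dispatched to AddU
c20: I4 complete
c21: R1←I4
c22: I7 dispatched to MulU
c25: I5 complete
c26: R3←I5
c27: I6 operands ready · I7 operands ready
c29: I6 complete
c30: R0←I6 · I7 complete
c31: R1←I7
c32: I8 dispatched to DivU
c33: I8 operands ready
c40: I8 complete
c41: R1←I8

cycle = 31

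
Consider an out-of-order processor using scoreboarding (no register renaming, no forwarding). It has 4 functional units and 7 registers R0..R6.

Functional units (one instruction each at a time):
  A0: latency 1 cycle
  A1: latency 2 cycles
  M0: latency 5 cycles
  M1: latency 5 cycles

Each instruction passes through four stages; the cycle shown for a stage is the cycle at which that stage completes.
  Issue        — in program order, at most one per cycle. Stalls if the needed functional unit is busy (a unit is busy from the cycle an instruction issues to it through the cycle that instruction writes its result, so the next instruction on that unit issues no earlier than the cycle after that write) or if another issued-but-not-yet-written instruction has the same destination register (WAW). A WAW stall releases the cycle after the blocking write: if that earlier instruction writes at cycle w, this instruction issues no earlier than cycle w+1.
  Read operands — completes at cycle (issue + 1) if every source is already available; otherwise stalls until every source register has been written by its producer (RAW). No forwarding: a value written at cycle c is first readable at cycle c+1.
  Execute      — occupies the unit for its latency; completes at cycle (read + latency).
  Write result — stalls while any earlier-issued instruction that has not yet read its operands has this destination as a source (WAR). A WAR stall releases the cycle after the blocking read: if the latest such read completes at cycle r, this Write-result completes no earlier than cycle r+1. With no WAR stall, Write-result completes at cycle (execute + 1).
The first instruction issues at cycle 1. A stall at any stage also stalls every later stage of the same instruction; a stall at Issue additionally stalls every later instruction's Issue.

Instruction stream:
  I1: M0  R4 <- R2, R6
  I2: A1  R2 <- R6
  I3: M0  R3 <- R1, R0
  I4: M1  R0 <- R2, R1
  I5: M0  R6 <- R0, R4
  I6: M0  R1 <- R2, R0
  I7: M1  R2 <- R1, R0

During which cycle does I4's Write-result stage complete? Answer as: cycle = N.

cycle = 17

t=1  I1 issues→M0
t=2  I1 reads · I2 issues→A1
t=3  I2 reads
t=5  I2 exec-done
t=6  I2 writes R2
t=7  I1 exec-done
t=8  I1 writes R4
t=9  I3 issues→M0
t=10  I3 reads · I4 issues→M1
t=11  I4 reads
t=15  I3 exec-done
t=16  I3 writes R3 · I4 exec-done
t=17  I4 writes R0 · I5 issues→M0
t=18  I5 reads
t=23  I5 exec-done
t=24  I5 writes R6
t=25  I6 issues→M0
t=26  I6 reads · I7 issues→M1
t=31  I6 exec-done
t=32  I6 writes R1
t=33  I7 reads
t=38  I7 exec-done
t=39  I7 writes R2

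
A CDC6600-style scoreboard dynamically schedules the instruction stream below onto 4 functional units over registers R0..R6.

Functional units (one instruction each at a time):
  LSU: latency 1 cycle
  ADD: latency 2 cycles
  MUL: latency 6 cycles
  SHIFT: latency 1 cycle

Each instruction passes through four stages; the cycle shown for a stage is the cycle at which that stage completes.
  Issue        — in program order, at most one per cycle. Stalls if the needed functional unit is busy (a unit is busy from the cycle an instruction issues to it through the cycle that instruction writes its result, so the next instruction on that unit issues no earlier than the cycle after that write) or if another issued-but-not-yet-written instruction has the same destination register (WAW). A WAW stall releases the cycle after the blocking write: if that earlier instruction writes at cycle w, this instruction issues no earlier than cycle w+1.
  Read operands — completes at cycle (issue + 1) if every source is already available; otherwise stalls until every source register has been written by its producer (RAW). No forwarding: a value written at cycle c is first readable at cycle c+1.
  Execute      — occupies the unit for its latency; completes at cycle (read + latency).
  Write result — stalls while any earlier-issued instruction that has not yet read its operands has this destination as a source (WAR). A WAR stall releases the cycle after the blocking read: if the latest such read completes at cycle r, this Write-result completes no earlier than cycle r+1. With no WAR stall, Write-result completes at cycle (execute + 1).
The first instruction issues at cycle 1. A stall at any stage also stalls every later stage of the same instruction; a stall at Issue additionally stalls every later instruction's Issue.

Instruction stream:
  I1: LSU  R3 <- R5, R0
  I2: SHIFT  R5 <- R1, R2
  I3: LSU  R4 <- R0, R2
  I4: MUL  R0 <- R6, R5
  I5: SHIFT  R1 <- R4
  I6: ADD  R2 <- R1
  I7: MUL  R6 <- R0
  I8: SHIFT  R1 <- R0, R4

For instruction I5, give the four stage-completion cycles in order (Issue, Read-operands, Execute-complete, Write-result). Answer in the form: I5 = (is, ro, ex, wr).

I5 = (7, 9, 10, 11)

I1 -> (1, 2, 3, 4)
I2 -> (2, 3, 4, 5)
I3 -> (5, 6, 7, 8)  // struct: LSU busy until I1 writes@4
I4 -> (6, 7, 13, 14)
I5 -> (7, 9, 10, 11)  // RAW R4: wait I3 write@8
I6 -> (8, 12, 14, 15)  // RAW R1: wait I5 write@11
I7 -> (15, 16, 22, 23)  // struct: MUL busy until I4 writes@14
I8 -> (16, 17, 18, 19)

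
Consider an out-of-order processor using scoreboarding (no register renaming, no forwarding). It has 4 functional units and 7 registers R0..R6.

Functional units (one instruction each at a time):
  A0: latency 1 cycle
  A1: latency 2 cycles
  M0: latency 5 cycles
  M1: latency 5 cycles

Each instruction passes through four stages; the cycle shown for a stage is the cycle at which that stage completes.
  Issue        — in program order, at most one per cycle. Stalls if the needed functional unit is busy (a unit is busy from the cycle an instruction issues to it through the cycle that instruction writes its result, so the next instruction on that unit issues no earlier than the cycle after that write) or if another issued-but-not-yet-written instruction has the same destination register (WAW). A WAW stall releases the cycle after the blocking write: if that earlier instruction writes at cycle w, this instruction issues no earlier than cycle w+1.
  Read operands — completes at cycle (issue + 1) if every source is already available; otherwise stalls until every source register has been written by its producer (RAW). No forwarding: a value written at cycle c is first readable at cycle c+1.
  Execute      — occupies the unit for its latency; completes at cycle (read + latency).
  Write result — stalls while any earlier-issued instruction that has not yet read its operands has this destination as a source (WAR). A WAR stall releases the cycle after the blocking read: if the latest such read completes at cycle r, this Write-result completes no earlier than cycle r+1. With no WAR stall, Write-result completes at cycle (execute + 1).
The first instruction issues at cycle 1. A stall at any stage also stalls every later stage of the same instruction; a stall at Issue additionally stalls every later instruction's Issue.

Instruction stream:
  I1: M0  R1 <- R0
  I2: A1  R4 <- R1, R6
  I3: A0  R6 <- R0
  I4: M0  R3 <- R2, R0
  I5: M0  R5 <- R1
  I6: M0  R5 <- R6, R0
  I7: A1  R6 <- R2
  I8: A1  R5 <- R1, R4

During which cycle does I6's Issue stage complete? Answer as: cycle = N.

cycle = 25

I1: IS=1 RO=2 EX=7 WR=8
I2: IS=2 RO=9 EX=11 WR=12  [RAW R1: wait I1 write@8]
I3: IS=3 RO=4 EX=5 WR=10  [WAR R6: wait I2 read@9]
I4: IS=9 RO=10 EX=15 WR=16  [struct: M0 busy until I1 writes@8]
I5: IS=17 RO=18 EX=23 WR=24  [struct: M0 busy until I4 writes@16]
I6: IS=25 RO=26 EX=31 WR=32  [struct: M0 busy until I5 writes@24]
I7: IS=26 RO=27 EX=29 WR=30
I8: IS=33 RO=34 EX=36 WR=37  [WAW R5: wait I6 write@32]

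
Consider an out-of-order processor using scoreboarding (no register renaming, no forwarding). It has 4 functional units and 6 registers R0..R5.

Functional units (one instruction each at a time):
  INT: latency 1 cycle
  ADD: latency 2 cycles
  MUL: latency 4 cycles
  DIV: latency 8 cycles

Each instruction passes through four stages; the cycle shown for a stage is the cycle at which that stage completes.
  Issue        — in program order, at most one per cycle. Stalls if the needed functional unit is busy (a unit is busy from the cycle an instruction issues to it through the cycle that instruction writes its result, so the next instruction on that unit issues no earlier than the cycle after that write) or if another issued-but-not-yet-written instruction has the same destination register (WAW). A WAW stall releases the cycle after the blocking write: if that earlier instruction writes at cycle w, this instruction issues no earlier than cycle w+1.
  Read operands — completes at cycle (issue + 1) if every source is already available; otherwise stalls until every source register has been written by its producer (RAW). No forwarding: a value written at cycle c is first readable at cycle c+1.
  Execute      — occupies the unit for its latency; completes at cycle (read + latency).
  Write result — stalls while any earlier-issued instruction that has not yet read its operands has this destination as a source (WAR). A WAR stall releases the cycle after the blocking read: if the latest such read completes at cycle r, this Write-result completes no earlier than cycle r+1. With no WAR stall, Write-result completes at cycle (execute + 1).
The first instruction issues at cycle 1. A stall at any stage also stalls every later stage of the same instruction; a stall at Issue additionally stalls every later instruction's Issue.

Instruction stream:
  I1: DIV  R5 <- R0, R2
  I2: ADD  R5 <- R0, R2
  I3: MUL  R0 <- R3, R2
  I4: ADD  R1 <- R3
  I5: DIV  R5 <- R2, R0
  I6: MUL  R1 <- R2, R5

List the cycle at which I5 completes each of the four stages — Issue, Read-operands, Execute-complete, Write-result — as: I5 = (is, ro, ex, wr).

t=1  I1 issues→DIV
t=2  I1 reads
t=10  I1 exec-done
t=11  I1 writes R5
t=12  I2 issues→ADD
t=13  I2 reads | I3 issues→MUL
t=14  I3 reads
t=15  I2 exec-done
t=16  I2 writes R5
t=17  I4 issues→ADD
t=18  I3 exec-done | I4 reads | I5 issues→DIV
t=19  I3 writes R0
t=20  I4 exec-done | I5 reads
t=21  I4 writes R1
t=22  I6 issues→MUL
t=28  I5 exec-done
t=29  I5 writes R5
t=30  I6 reads
t=34  I6 exec-done
t=35  I6 writes R1

I5 = (18, 20, 28, 29)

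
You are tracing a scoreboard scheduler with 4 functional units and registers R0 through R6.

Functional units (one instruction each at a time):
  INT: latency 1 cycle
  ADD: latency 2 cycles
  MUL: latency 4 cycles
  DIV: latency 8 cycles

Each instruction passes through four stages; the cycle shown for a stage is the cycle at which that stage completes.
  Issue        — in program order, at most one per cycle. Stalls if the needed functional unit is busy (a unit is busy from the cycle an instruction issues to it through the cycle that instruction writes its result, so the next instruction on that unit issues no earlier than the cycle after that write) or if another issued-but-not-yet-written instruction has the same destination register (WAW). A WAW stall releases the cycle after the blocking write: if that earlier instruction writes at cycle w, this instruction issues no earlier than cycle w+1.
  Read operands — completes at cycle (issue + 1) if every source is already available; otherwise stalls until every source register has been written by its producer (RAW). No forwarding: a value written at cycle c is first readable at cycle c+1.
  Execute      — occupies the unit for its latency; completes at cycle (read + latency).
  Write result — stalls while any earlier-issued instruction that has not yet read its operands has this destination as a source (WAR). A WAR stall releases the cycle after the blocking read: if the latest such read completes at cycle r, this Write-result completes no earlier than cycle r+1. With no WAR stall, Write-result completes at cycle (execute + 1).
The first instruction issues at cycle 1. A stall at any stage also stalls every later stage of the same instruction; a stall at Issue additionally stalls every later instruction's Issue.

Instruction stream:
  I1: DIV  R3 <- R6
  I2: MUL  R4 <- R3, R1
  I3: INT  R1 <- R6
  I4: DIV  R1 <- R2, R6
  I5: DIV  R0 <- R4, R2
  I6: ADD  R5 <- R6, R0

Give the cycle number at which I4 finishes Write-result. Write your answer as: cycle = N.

cycle 1: I1 dispatched to DIV
cycle 2: I1 operands ready · I2 dispatched to MUL
cycle 3: I3 dispatched to INT
cycle 4: I3 operands ready
cycle 5: I3 complete
cycle 10: I1 complete
cycle 11: R3←I1
cycle 12: I2 operands ready
cycle 13: R1←I3
cycle 14: I4 dispatched to DIV
cycle 15: I4 operands ready
cycle 16: I2 complete
cycle 17: R4←I2
cycle 23: I4 complete
cycle 24: R1←I4
cycle 25: I5 dispatched to DIV
cycle 26: I5 operands ready · I6 dispatched to ADD
cycle 34: I5 complete
cycle 35: R0←I5
cycle 36: I6 operands ready
cycle 38: I6 complete
cycle 39: R5←I6

cycle = 24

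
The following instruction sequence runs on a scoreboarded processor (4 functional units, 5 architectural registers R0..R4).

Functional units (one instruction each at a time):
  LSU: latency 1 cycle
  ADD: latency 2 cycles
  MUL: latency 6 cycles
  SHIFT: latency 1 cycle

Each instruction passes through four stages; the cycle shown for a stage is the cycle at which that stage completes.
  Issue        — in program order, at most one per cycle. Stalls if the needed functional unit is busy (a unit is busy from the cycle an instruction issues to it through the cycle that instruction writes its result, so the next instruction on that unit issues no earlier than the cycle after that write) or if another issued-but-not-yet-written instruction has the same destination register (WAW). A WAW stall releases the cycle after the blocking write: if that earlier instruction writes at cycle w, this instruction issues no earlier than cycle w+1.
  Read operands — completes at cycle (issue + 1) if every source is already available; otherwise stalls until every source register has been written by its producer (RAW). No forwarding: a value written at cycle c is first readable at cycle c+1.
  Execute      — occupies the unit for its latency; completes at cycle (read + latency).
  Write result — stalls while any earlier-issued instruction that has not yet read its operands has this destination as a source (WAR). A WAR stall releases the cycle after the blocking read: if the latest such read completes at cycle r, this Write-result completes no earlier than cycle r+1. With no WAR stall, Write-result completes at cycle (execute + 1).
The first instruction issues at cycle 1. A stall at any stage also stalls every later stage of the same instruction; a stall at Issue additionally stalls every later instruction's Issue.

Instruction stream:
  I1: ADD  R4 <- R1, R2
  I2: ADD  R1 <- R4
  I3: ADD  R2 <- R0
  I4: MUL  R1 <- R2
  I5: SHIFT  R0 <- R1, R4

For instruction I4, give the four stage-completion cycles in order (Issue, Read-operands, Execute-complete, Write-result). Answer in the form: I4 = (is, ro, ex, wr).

  I1 | 1 | 2 | 4 | 5
  I2 | 6 | 7 | 9 | 10   struct: ADD busy until I1 writes@5
  I3 | 11 | 12 | 14 | 15   struct: ADD busy until I2 writes@10
  I4 | 12 | 16 | 22 | 23   RAW R2: wait I3 write@15
  I5 | 13 | 24 | 25 | 26   RAW R1: wait I4 write@23

I4 = (12, 16, 22, 23)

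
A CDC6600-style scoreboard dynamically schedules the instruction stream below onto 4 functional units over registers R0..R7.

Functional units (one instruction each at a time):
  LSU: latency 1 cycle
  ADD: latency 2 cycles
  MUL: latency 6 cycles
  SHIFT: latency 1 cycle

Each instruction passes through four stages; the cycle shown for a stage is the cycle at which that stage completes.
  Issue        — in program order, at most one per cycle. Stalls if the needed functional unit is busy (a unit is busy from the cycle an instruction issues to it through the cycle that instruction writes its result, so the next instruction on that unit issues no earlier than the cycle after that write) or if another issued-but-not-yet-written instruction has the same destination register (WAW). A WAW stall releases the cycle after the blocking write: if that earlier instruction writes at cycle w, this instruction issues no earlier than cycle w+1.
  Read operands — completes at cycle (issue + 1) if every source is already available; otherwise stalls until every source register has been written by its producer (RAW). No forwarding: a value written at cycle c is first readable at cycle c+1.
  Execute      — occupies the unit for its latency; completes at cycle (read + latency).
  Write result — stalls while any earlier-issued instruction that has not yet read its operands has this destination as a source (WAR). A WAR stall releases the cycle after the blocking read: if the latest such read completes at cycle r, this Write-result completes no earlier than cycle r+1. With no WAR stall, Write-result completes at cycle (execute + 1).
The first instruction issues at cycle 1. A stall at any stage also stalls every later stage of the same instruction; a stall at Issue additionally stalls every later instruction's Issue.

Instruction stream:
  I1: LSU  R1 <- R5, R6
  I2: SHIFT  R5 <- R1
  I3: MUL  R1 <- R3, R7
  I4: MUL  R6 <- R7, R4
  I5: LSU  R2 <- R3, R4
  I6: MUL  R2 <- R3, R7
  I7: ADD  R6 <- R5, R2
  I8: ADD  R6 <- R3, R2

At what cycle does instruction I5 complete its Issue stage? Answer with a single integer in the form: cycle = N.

cycle = 15

t=1  I1→LSU
t=2  I1 RO, I2→SHIFT
t=3  I1 EX
t=4  I1 WR R1
t=5  I2 RO, I3→MUL
t=6  I2 EX, I3 RO
t=7  I2 WR R5
t=12  I3 EX
t=13  I3 WR R1
t=14  I4→MUL
t=15  I4 RO, I5→LSU
t=16  I5 RO
t=17  I5 EX
t=18  I5 WR R2
t=21  I4 EX
t=22  I4 WR R6
t=23  I6→MUL
t=24  I6 RO, I7→ADD
t=30  I6 EX
t=31  I6 WR R2
t=32  I7 RO
t=34  I7 EX
t=35  I7 WR R6
t=36  I8→ADD
t=37  I8 RO
t=39  I8 EX
t=40  I8 WR R6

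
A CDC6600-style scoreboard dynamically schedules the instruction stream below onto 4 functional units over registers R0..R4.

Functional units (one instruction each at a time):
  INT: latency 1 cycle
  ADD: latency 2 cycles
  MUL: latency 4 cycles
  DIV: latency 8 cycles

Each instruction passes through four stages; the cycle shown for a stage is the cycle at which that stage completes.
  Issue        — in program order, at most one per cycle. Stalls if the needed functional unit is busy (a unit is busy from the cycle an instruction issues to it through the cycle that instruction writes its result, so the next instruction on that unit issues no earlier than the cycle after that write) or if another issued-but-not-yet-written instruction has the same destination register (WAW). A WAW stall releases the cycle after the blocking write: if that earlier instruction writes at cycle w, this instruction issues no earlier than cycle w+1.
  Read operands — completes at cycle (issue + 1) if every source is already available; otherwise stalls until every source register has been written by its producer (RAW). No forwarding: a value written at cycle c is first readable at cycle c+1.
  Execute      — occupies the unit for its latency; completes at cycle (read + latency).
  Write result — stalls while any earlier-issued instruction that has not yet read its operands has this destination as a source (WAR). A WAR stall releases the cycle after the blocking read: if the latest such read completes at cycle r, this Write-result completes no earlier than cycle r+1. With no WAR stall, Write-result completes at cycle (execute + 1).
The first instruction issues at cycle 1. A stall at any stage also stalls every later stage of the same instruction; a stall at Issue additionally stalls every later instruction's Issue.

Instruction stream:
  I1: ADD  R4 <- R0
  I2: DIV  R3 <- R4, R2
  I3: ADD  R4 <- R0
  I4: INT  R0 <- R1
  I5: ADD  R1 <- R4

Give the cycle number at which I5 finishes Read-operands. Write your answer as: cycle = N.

cycle = 12

t=1  issue I1 (ADD)
t=2  I1 read-ops; issue I2 (DIV)
t=4  I1 finished on ADD
t=5  I1→R4
t=6  I2 read-ops; issue I3 (ADD)
t=7  I3 read-ops; issue I4 (INT)
t=8  I4 read-ops
t=9  I3 finished on ADD; I4 finished on INT
t=10  I3→R4; I4→R0
t=11  issue I5 (ADD)
t=12  I5 read-ops
t=14  I2 finished on DIV; I5 finished on ADD
t=15  I2→R3; I5→R1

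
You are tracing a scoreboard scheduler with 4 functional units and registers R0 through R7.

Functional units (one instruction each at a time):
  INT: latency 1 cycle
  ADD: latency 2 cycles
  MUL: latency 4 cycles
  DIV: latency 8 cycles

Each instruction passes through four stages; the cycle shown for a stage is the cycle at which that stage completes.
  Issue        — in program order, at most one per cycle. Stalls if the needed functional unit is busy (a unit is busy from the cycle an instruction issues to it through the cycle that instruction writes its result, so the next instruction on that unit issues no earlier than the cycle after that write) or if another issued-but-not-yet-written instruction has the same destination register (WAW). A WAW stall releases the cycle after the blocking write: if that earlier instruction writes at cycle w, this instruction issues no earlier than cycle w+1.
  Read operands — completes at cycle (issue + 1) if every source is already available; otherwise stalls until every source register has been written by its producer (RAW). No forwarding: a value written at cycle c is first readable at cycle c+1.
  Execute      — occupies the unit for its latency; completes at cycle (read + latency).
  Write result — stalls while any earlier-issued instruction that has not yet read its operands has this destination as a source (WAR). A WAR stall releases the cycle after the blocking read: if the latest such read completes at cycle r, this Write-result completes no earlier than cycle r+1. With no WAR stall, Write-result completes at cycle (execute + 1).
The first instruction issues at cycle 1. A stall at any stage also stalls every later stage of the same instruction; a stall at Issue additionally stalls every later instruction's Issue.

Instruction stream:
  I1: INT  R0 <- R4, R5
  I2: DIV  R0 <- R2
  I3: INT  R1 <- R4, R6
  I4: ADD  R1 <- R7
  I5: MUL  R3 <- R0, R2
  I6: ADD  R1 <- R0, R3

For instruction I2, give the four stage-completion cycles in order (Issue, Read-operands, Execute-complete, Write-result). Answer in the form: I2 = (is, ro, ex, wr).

I2 = (5, 6, 14, 15)

1) issue 1, read 2, done 3, write 4
2) issue 5, read 6, done 14, write 15  <WAW R0: wait I1 write@4>
3) issue 6, read 7, done 8, write 9
4) issue 10, read 11, done 13, write 14  <WAW R1: wait I3 write@9>
5) issue 11, read 16, done 20, write 21  <RAW R0: wait I2 write@15>
6) issue 15, read 22, done 24, write 25  <struct: ADD busy until I4 writes@14 / RAW R3: wait I5 write@21>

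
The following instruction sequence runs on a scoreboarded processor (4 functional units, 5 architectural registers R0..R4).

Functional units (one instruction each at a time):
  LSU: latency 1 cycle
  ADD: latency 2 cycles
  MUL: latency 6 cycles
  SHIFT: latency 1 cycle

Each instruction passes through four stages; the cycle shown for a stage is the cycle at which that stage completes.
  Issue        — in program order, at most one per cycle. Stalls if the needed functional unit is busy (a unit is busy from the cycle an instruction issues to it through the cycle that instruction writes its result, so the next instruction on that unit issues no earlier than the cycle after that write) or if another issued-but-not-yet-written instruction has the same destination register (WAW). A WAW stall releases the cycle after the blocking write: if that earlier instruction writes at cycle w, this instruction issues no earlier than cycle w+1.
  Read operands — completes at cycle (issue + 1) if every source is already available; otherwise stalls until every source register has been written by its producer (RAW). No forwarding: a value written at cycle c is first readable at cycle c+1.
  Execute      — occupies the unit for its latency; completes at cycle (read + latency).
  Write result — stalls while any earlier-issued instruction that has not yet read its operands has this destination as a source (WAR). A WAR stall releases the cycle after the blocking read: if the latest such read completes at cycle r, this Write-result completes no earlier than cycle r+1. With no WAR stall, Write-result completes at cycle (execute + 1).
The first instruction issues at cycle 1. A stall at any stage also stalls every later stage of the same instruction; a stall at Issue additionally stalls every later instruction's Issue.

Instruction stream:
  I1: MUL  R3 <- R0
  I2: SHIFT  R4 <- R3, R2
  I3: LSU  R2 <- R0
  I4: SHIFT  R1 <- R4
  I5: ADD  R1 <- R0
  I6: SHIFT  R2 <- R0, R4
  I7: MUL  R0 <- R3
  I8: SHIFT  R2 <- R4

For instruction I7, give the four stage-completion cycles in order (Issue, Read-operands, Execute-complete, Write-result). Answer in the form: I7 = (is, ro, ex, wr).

I7 = (19, 20, 26, 27)

I1: IS=1 RO=2 EX=8 WR=9
I2: IS=2 RO=10 EX=11 WR=12  [RAW R3: wait I1 write@9]
I3: IS=3 RO=4 EX=5 WR=11  [WAR R2: wait I2 read@10]
I4: IS=13 RO=14 EX=15 WR=16  [struct: SHIFT busy until I2 writes@12]
I5: IS=17 RO=18 EX=20 WR=21  [WAW R1: wait I4 write@16]
I6: IS=18 RO=19 EX=20 WR=21
I7: IS=19 RO=20 EX=26 WR=27
I8: IS=22 RO=23 EX=24 WR=25  [struct: SHIFT busy until I6 writes@21]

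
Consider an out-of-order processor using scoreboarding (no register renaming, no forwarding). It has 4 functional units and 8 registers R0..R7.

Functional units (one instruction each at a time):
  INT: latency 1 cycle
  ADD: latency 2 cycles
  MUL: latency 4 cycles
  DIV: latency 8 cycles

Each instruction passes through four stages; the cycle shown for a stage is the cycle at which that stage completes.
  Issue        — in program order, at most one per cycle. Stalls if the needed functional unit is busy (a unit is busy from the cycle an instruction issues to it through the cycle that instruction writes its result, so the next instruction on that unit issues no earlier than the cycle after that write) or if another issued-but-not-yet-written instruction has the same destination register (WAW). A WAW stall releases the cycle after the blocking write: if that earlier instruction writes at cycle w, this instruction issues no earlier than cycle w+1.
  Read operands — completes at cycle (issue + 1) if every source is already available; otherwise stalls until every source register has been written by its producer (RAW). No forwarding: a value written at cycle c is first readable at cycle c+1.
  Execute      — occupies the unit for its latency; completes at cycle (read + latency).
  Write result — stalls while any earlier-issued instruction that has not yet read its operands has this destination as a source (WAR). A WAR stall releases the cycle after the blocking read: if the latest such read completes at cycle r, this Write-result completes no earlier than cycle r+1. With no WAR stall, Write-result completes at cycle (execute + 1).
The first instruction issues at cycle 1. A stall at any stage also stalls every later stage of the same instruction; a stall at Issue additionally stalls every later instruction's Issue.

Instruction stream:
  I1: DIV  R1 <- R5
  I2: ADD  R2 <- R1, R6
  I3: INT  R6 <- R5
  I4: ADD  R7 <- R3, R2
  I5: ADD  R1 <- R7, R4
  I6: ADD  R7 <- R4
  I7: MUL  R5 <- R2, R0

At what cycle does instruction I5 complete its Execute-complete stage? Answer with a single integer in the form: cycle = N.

  I1 | 1 | 2 | 10 | 11
  I2 | 2 | 12 | 14 | 15   RAW R1: wait I1 write@11
  I3 | 3 | 4 | 5 | 13   WAR R6: wait I2 read@12
  I4 | 16 | 17 | 19 | 20   struct: ADD busy until I2 writes@15
  I5 | 21 | 22 | 24 | 25   struct: ADD busy until I4 writes@20
  I6 | 26 | 27 | 29 | 30   struct: ADD busy until I5 writes@25
  I7 | 27 | 28 | 32 | 33

cycle = 24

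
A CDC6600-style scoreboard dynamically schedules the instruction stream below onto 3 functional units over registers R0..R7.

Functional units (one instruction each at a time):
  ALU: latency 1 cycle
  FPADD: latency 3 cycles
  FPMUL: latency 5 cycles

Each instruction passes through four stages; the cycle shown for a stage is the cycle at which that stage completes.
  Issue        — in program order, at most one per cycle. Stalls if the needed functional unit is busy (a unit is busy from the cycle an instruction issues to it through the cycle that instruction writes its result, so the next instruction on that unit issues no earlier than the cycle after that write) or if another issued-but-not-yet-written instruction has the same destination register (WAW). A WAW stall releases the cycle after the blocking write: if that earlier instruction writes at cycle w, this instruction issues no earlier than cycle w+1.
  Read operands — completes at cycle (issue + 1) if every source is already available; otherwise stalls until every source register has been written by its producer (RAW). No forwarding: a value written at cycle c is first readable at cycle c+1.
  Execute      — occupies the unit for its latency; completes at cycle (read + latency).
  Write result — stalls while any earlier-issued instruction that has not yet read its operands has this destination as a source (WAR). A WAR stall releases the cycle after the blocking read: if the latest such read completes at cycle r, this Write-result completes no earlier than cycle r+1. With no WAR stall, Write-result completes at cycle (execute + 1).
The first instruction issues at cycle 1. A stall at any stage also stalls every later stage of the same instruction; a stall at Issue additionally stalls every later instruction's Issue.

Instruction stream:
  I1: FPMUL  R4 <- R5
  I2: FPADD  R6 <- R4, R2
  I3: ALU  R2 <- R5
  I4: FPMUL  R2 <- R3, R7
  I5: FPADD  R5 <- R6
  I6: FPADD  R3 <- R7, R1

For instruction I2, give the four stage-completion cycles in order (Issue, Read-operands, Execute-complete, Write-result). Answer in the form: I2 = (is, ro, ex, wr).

[1] I1 issues→FPMUL
[2] I1 reads · I2 issues→FPADD
[3] I3 issues→ALU
[4] I3 reads
[5] I3 exec-done
[7] I1 exec-done
[8] I1 writes R4
[9] I2 reads
[10] I3 writes R2
[11] I4 issues→FPMUL
[12] I2 exec-done · I4 reads
[13] I2 writes R6
[14] I5 issues→FPADD
[15] I5 reads
[17] I4 exec-done
[18] I4 writes R2 · I5 exec-done
[19] I5 writes R5
[20] I6 issues→FPADD
[21] I6 reads
[24] I6 exec-done
[25] I6 writes R3

I2 = (2, 9, 12, 13)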